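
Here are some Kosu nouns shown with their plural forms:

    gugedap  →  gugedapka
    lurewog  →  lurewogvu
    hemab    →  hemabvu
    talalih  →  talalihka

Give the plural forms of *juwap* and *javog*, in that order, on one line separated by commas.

The suffix is conditioned by the final consonant: -ka when the stem ends in a voiceless consonant (*gugedap*, *talalih*); -vu when the stem ends in a voiced consonant (*lurewog*, *hemab*).
*juwap*: final consonant = /p/, voiceless → -ka → *juwapka*.
*javog* — final consonant /g/ (voiced) → -vu → *javogvu*.

juwapka, javogvu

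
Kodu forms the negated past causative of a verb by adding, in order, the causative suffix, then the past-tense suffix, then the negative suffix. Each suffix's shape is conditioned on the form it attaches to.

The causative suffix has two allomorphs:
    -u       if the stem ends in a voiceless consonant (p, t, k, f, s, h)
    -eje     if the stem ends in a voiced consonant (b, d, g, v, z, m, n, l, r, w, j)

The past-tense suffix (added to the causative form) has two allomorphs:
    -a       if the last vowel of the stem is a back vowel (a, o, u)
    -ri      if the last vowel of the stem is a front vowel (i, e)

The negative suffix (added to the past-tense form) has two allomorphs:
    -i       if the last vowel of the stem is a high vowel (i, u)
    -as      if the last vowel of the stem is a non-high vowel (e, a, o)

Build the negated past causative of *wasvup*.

The final consonant of *wasvup* is /p/, which is voiceless, so the causative suffix is -u, giving *wasvupu*.
The last vowel of the causative form *wasvupu* is /u/, which is a back vowel, so the past-tense suffix is -a, giving *wasvupua*.
The past-tense form *wasvupua* — last vowel /a/ (a non-high vowel) → -as → *wasvupuaas*.

wasvupuaas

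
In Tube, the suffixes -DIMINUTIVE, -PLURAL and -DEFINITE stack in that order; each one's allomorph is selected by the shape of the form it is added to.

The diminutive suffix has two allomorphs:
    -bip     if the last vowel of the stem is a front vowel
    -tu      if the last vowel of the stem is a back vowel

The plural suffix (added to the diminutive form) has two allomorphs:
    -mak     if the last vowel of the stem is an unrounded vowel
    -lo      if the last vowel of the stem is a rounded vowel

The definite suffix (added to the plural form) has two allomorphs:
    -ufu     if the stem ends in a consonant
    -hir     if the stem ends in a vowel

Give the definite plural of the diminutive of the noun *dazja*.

dazjatulohir

Since the last vowel of *dazja* is /a/ (a back vowel), it takes -tu, giving *dazjatu*.
The diminutive form *dazjatu*: last vowel = /u/, a rounded vowel → -lo → *dazjatulo*.
Since the final sound of the plural form *dazjatulo* is /o/ (a vowel), it takes -hir, giving *dazjatulohir*.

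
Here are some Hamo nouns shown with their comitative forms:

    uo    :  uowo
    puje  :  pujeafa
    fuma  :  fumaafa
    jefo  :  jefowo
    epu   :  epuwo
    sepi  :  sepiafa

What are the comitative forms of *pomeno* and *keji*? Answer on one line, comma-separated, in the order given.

pomenowo, kejiafa

The suffix is conditioned by the last vowel: -wo when the last vowel of the stem is a rounded vowel (*uo*, *jefo*, *epu*); -afa when the last vowel of the stem is an unrounded vowel (*puje*, *fuma*, *sepi*).
*pomeno*: last vowel = /o/, a rounded vowel → -wo → *pomenowo*.
Since the last vowel of *keji* is /i/ (an unrounded vowel), it takes -afa, giving *kejiafa*.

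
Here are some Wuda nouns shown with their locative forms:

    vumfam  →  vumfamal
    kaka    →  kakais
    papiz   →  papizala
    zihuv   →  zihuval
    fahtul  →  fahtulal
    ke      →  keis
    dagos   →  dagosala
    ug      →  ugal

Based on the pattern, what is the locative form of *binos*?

The pattern is sibilance of the final sound: -ala when the stem ends in a sibilant (*papiz*, *dagos*); -al when the stem ends in a non-sibilant consonant (*vumfam*, *zihuv*, *fahtul*, *ug*); -is when the stem ends in a vowel (*kaka*, *ke*).
*binos* — final sound /s/ (a sibilant) → -ala → *binosala*.

binosala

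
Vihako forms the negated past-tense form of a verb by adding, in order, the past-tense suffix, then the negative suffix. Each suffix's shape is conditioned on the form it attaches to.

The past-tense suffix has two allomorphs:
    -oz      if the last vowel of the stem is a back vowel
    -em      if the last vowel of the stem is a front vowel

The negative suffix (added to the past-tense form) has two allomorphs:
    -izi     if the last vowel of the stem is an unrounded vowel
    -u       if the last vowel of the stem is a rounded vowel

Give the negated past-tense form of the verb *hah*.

hahozu

Since the last vowel of *hah* is /a/ (a back vowel), it takes -oz, giving *hahoz*.
The past-tense form *hahoz*: last vowel = /o/, a rounded vowel → -u → *hahozu*.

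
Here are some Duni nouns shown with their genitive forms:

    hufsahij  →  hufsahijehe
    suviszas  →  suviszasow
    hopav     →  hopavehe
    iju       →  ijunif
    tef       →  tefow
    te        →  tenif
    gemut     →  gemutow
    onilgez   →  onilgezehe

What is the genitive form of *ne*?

Looking at the final sound of each stem: -ow when the stem ends in a voiceless consonant (*suviszas*, *tef*, *gemut*); -ehe when the stem ends in a voiced consonant (*hufsahij*, *hopav*, *onilgez*); -nif when the stem ends in a vowel (*iju*, *te*).
*ne* — final sound /e/ (a vowel) → -nif → *nenif*.

nenif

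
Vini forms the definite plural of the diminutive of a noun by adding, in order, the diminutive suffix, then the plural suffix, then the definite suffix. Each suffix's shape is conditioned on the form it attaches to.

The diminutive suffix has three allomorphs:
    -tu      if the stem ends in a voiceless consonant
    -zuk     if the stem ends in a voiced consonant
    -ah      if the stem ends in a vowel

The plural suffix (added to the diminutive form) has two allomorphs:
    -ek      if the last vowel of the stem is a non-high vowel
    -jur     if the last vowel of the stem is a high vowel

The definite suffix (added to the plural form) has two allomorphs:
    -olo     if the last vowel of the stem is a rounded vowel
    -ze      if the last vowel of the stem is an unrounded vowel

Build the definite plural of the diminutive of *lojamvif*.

Since the final sound of *lojamvif* is /f/ (a voiceless consonant), it takes -tu, giving *lojamviftu*.
The last vowel of the diminutive form *lojamviftu* is /u/, which is a high vowel, so the plural suffix is -jur, giving *lojamviftujur*.
The plural form *lojamviftujur*: last vowel = /u/, a rounded vowel → -olo → *lojamviftujurolo*.

lojamviftujurolo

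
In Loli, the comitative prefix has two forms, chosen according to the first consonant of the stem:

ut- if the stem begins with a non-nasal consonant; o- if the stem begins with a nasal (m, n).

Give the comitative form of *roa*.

Since the first consonant of *roa* is /r/ (non-nasal), it takes ut-, giving *utroa*.

utroa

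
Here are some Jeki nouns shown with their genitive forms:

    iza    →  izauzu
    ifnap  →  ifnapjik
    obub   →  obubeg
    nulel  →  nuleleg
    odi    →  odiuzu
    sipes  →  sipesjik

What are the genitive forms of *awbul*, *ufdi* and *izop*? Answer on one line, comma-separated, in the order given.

The alternation tracks the final sound of the stem — -jik when the stem ends in a voiceless consonant (*ifnap*, *sipes*); -eg when the stem ends in a voiced consonant (*obub*, *nulel*); -uzu when the stem ends in a vowel (*iza*, *odi*).
*awbul*: final sound = /l/, a voiced consonant → -eg → *awbuleg*.
The final sound of *ufdi* is /i/, which is a vowel, so the suffix is -uzu, giving *ufdiuzu*.
The final sound of *izop* is /p/, which is a voiceless consonant, so the suffix is -jik, giving *izopjik*.

awbuleg, ufdiuzu, izopjik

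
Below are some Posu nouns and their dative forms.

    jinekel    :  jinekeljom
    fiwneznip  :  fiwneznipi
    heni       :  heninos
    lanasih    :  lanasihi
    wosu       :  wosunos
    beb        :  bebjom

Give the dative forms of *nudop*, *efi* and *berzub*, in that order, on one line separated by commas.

nudopi, efinos, berzubjom

The pattern is voicing of the final sound: -i when the stem ends in a voiceless consonant (*fiwneznip*, *lanasih*); -jom when the stem ends in a voiced consonant (*jinekel*, *beb*); -nos when the stem ends in a vowel (*heni*, *wosu*).
*nudop*: final sound = /p/, a voiceless consonant → -i → *nudopi*.
The final sound of *efi* is /i/, which is a vowel, so the suffix is -nos, giving *efinos*.
*berzub* — final sound /b/ (a voiced consonant) → -jom → *berzubjom*.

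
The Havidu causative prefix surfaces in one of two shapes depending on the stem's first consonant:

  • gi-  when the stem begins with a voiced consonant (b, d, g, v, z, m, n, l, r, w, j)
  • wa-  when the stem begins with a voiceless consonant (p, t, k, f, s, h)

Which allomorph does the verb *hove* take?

The first consonant of *hove* is /h/, which is voiceless, so the prefix is wa-.

wa-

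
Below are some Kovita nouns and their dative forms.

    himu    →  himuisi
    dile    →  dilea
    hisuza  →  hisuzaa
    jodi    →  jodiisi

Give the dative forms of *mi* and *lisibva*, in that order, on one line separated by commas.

Looking at the last vowel of each stem: -isi when the last vowel of the stem is a high vowel (*himu*, *jodi*); -a when the last vowel of the stem is a non-high vowel (*dile*, *hisuza*).
Since the last vowel of *mi* is /i/ (a high vowel), it takes -isi, giving *miisi*.
Since the last vowel of *lisibva* is /a/ (a non-high vowel), it takes -a, giving *lisibvaa*.

miisi, lisibvaa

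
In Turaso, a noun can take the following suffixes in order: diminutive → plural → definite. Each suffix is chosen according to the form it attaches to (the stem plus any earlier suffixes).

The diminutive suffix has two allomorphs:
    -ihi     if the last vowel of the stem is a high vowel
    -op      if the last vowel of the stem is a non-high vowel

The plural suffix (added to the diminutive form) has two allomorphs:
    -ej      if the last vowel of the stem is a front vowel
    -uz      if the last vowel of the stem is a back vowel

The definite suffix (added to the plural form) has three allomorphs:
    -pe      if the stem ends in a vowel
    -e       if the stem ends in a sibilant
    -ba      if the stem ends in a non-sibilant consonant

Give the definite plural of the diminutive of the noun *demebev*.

demebevopuze

*demebev*: last vowel = /e/, a non-high vowel → -op → *demebevop*.
The diminutive form *demebevop*: last vowel = /o/, a back vowel → -uz → *demebevopuz*.
Since the final sound of the plural form *demebevopuz* is /z/ (a sibilant), it takes -e, giving *demebevopuze*.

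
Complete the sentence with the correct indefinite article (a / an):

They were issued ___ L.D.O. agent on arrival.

an

The indefinite article is chosen by the initial *sound* of the following word, not its spelling.
The initialism *L.D.O.* is read letter by letter; the first letter, L, is pronounced /ɛl/, which begins with a vowel sound.
So the article is *an*: They were issued an L.D.O. agent on arrival.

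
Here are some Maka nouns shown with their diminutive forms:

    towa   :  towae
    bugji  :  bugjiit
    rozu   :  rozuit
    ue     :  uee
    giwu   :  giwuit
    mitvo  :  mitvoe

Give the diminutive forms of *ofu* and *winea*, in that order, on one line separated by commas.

The alternation tracks the last vowel of the stem — -it when the last vowel of the stem is a high vowel (*bugji*, *rozu*, *giwu*); -e when the last vowel of the stem is a non-high vowel (*towa*, *ue*, *mitvo*).
*ofu* — last vowel /u/ (a high vowel) → -it → *ofuit*.
*winea*: last vowel = /a/, a non-high vowel → -e → *wineae*.

ofuit, wineae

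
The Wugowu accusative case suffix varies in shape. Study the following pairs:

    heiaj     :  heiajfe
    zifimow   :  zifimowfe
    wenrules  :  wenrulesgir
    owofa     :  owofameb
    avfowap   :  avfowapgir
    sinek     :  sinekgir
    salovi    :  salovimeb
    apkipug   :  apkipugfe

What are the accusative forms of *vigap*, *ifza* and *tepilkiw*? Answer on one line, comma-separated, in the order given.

vigapgir, ifzameb, tepilkiwfe

The pattern is voicing of the final sound: -gir when the stem ends in a voiceless consonant (*wenrules*, *avfowap*, *sinek*); -fe when the stem ends in a voiced consonant (*heiaj*, *zifimow*, *apkipug*); -meb when the stem ends in a vowel (*owofa*, *salovi*).
*vigap*: final sound = /p/, a voiceless consonant → -gir → *vigapgir*.
The final sound of *ifza* is /a/, which is a vowel, so the suffix is -meb, giving *ifzameb*.
The final sound of *tepilkiw* is /w/, which is a voiced consonant, so the suffix is -fe, giving *tepilkiwfe*.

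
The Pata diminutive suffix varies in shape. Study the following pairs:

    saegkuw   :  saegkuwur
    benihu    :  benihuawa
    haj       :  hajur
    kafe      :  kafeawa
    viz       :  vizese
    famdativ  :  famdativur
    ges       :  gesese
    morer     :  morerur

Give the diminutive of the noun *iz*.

The pattern is sibilance of the final sound: -ese when the stem ends in a sibilant (*viz*, *ges*); -ur when the stem ends in a non-sibilant consonant (*saegkuw*, *haj*, *famdativ*, *morer*); -awa when the stem ends in a vowel (*benihu*, *kafe*).
*iz*: final sound = /z/, a sibilant → -ese → *izese*.

izese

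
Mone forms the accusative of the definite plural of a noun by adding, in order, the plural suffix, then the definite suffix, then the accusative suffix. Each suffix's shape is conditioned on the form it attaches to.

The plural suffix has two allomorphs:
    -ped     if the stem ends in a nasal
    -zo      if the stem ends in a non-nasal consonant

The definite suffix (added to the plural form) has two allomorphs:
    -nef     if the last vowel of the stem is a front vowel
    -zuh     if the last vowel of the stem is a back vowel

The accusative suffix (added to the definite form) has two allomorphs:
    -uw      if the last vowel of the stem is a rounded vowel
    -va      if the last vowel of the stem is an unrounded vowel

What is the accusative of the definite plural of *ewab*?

ewabzozuhuw

*ewab*: final consonant = /b/, non-nasal → -zo → *ewabzo*.
The plural form *ewabzo* — last vowel /o/ (a back vowel) → -zuh → *ewabzozuh*.
The definite form *ewabzozuh* — last vowel /u/ (a rounded vowel) → -uw → *ewabzozuhuw*.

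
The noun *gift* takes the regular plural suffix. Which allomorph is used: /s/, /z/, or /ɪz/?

The stem *gift* ends in a voiceless non-sibilant consonant.
The plural suffix surfaces as /ɪz/ after sibilants, /s/ after other voiceless consonants, and /z/ after other voiced sounds.
So the plural -s on *gift* is pronounced /s/.

/s/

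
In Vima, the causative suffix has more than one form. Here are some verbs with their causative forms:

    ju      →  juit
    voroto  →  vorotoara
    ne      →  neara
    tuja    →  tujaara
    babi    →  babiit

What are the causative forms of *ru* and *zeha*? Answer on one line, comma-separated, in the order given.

ruit, zehaara

The alternation tracks the last vowel of the stem — -it when the last vowel of the stem is a high vowel (*ju*, *babi*); -ara when the last vowel of the stem is a non-high vowel (*voroto*, *ne*, *tuja*).
*ru* — last vowel /u/ (a high vowel) → -it → *ruit*.
*zeha*: last vowel = /a/, a non-high vowel → -ara → *zehaara*.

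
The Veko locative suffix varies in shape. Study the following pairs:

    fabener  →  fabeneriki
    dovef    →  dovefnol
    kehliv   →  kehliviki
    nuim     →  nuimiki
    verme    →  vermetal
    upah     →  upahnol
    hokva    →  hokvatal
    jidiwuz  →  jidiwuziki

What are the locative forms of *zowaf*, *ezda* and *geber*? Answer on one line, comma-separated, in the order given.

zowafnol, ezdatal, geberiki

Looking at the final sound of each stem: -nol when the stem ends in a voiceless consonant (*dovef*, *upah*); -iki when the stem ends in a voiced consonant (*fabener*, *kehliv*, *nuim*, *jidiwuz*); -tal when the stem ends in a vowel (*verme*, *hokva*).
The final sound of *zowaf* is /f/, which is a voiceless consonant, so the suffix is -nol, giving *zowafnol*.
Since the final sound of *ezda* is /a/ (a vowel), it takes -tal, giving *ezdatal*.
The final sound of *geber* is /r/, which is a voiced consonant, so the suffix is -iki, giving *geberiki*.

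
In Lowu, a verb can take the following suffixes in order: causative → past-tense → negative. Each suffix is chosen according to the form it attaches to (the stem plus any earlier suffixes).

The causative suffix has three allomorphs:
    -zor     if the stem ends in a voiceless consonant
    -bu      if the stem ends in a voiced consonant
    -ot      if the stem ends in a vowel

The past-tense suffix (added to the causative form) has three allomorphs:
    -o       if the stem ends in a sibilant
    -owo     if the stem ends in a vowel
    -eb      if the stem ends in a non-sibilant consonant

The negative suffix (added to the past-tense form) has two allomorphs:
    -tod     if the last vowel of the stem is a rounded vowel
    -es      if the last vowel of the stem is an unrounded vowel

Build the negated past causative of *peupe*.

*peupe* — final sound /e/ (a vowel) → -ot → *peupeot*.
The final sound of the causative form *peupeot* is /t/, which is a non-sibilant consonant, so the past-tense suffix is -eb, giving *peupeoteb*.
The past-tense form *peupeoteb* — last vowel /e/ (an unrounded vowel) → -es → *peupeotebes*.

peupeotebes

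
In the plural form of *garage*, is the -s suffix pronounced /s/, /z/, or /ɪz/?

The stem *garage* ends in a sibilant (/s, z, ʃ, ʒ, tʃ, dʒ/).
The plural suffix surfaces as /ɪz/ after sibilants, /s/ after other voiceless consonants, and /z/ after other voiced sounds.
So the plural -s on *garage* is pronounced /ɪz/.

/ɪz/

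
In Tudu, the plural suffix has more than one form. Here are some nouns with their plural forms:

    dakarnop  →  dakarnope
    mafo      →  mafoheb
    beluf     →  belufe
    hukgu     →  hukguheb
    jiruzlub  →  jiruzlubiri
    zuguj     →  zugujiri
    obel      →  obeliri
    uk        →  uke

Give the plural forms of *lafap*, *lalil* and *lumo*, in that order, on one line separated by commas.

lafape, laliliri, lumoheb

Looking at the final sound of each stem: -e when the stem ends in a voiceless consonant (*dakarnop*, *beluf*, *uk*); -iri when the stem ends in a voiced consonant (*jiruzlub*, *zuguj*, *obel*); -heb when the stem ends in a vowel (*mafo*, *hukgu*).
*lafap* — final sound /p/ (a voiceless consonant) → -e → *lafape*.
*lalil* — final sound /l/ (a voiced consonant) → -iri → *laliliri*.
*lumo*: final sound = /o/, a vowel → -heb → *lumoheb*.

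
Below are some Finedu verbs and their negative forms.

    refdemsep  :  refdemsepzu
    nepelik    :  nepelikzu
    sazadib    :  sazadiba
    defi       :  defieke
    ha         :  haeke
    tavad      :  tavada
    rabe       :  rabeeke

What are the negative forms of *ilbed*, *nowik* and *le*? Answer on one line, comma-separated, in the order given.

ilbeda, nowikzu, leeke

The alternation tracks the final sound of the stem — -zu when the stem ends in a voiceless consonant (*refdemsep*, *nepelik*); -a when the stem ends in a voiced consonant (*sazadib*, *tavad*); -eke when the stem ends in a vowel (*defi*, *ha*, *rabe*).
The final sound of *ilbed* is /d/, which is a voiced consonant, so the suffix is -a, giving *ilbeda*.
*nowik*: final sound = /k/, a voiceless consonant → -zu → *nowikzu*.
Since the final sound of *le* is /e/ (a vowel), it takes -eke, giving *leeke*.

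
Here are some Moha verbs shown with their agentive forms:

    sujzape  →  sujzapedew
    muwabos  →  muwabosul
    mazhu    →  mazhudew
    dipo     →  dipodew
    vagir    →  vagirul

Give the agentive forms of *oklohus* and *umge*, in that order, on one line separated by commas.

The suffix is conditioned by the final sound: -ul when the stem ends in a consonant (*muwabos*, *vagir*); -dew when the stem ends in a vowel (*sujzape*, *mazhu*, *dipo*).
Since the final sound of *oklohus* is /s/ (a consonant), it takes -ul, giving *oklohusul*.
*umge* — final sound /e/ (a vowel) → -dew → *umgedew*.

oklohusul, umgedew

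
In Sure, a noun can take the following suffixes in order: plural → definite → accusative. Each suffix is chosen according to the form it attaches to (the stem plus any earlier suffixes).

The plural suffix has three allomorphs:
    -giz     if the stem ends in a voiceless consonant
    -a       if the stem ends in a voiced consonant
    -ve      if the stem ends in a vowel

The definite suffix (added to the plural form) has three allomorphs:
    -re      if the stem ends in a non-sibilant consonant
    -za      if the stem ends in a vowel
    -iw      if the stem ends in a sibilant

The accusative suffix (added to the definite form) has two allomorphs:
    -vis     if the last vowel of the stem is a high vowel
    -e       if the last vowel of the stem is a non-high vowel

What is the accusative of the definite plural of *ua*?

*ua*: final sound = /a/, a vowel → -ve → *uave*.
Since the final sound of the plural form *uave* is /e/ (a vowel), it takes -za, giving *uaveza*.
The definite form *uaveza* — last vowel /a/ (a non-high vowel) → -e → *uavezae*.

uavezae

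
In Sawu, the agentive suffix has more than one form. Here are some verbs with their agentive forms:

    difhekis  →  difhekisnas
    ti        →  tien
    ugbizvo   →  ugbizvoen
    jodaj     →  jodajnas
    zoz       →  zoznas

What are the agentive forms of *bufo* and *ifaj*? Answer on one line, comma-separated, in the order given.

Looking at the final sound of each stem: -nas when the stem ends in a consonant (*difhekis*, *jodaj*, *zoz*); -en when the stem ends in a vowel (*ti*, *ugbizvo*).
Since the final sound of *bufo* is /o/ (a vowel), it takes -en, giving *bufoen*.
*ifaj*: final sound = /j/, a consonant → -nas → *ifajnas*.

bufoen, ifajnas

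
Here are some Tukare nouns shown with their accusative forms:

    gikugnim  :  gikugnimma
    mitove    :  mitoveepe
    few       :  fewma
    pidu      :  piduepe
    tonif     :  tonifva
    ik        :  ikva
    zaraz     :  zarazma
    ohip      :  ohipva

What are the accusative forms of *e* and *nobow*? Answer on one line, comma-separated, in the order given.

Looking at the final sound of each stem: -va when the stem ends in a voiceless consonant (*tonif*, *ik*, *ohip*); -ma when the stem ends in a voiced consonant (*gikugnim*, *few*, *zaraz*); -epe when the stem ends in a vowel (*mitove*, *pidu*).
*e* — final sound /e/ (a vowel) → -epe → *eepe*.
*nobow*: final sound = /w/, a voiced consonant → -ma → *nobowma*.

eepe, nobowma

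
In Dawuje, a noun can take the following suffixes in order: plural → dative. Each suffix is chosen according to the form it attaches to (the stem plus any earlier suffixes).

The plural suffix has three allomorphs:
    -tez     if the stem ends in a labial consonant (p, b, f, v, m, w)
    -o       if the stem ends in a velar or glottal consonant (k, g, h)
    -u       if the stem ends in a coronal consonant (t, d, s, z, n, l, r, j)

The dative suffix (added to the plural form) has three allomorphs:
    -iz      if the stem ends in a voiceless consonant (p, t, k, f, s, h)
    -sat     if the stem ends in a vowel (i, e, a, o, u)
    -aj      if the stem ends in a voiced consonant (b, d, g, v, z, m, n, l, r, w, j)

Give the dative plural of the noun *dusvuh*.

The final consonant of *dusvuh* is /h/, which is velar/glottal, so the plural suffix is -o, giving *dusvuho*.
The final sound of the plural form *dusvuho* is /o/, which is a vowel, so the dative suffix is -sat, giving *dusvuhosat*.

dusvuhosat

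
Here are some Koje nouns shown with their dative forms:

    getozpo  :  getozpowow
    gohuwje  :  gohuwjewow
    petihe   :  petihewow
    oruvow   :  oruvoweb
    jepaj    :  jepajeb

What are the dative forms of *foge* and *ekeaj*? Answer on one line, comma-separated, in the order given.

fogewow, ekeajeb

Looking at the final sound of each stem: -eb when the stem ends in a consonant (*oruvow*, *jepaj*); -wow when the stem ends in a vowel (*getozpo*, *gohuwje*, *petihe*).
Since the final sound of *foge* is /e/ (a vowel), it takes -wow, giving *fogewow*.
*ekeaj*: final sound = /j/, a consonant → -eb → *ekeajeb*.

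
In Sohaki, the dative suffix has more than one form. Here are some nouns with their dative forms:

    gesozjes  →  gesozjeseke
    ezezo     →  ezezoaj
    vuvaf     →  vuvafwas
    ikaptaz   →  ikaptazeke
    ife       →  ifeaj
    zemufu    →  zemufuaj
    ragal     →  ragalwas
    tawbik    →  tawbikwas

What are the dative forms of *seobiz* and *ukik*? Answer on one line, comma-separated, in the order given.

seobizeke, ukikwas

The alternation tracks the final sound of the stem — -eke when the stem ends in a sibilant (*gesozjes*, *ikaptaz*); -was when the stem ends in a non-sibilant consonant (*vuvaf*, *ragal*, *tawbik*); -aj when the stem ends in a vowel (*ezezo*, *ife*, *zemufu*).
*seobiz* — final sound /z/ (a sibilant) → -eke → *seobizeke*.
The final sound of *ukik* is /k/, which is a non-sibilant consonant, so the suffix is -was, giving *ukikwas*.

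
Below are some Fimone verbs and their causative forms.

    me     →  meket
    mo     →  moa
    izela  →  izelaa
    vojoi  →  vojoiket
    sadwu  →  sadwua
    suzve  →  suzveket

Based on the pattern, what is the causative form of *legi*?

legiket

Looking at the last vowel of each stem: -ket when the last vowel of the stem is a front vowel (*me*, *vojoi*, *suzve*); -a when the last vowel of the stem is a back vowel (*mo*, *izela*, *sadwu*).
Since the last vowel of *legi* is /i/ (a front vowel), it takes -ket, giving *legiket*.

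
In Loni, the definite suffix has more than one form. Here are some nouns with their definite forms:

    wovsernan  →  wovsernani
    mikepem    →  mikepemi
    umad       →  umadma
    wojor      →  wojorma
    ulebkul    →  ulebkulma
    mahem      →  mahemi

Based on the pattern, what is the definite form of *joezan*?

The alternation tracks the final consonant of the stem — -i when the stem ends in a nasal (*wovsernan*, *mikepem*, *mahem*); -ma when the stem ends in a non-nasal consonant (*umad*, *wojor*, *ulebkul*).
The final consonant of *joezan* is /n/, which is a nasal, so the suffix is -i, giving *joezani*.

joezani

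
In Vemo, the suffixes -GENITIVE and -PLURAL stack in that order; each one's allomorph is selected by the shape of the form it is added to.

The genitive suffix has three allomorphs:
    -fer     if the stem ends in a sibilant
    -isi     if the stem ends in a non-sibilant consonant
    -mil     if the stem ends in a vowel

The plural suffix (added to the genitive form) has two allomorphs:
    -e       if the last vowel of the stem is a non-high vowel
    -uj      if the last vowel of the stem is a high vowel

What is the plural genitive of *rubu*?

*rubu* — final sound /u/ (a vowel) → -mil → *rubumil*.
The genitive form *rubumil*: last vowel = /i/, a high vowel → -uj → *rubumiluj*.

rubumiluj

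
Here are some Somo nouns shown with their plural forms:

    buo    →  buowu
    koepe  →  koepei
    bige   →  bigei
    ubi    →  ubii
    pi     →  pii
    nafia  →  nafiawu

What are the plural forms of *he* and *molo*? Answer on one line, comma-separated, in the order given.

Looking at the last vowel of each stem: -i when the last vowel of the stem is a front vowel (*koepe*, *bige*, *ubi*, *pi*); -wu when the last vowel of the stem is a back vowel (*buo*, *nafia*).
*he* — last vowel /e/ (a front vowel) → -i → *hei*.
The last vowel of *molo* is /o/, which is a back vowel, so the suffix is -wu, giving *molowu*.

hei, molowu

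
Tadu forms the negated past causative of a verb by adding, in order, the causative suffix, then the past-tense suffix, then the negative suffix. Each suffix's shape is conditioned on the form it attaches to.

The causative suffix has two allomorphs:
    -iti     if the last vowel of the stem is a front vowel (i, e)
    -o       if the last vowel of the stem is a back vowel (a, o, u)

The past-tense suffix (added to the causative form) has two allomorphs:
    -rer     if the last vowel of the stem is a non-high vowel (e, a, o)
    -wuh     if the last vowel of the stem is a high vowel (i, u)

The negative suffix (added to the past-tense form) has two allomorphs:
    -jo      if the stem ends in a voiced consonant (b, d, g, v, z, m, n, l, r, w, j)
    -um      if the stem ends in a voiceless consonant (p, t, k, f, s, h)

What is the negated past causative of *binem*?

binemitiwuhum

*binem* — last vowel /e/ (a front vowel) → -iti → *binemiti*.
The causative form *binemiti*: last vowel = /i/, a high vowel → -wuh → *binemitiwuh*.
The past-tense form *binemitiwuh* — final consonant /h/ (voiceless) → -um → *binemitiwuhum*.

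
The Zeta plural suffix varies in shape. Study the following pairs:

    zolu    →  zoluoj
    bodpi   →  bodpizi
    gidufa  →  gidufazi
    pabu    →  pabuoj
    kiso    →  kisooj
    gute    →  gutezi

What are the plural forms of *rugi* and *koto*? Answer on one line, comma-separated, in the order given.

rugizi, kotooj

Looking at the last vowel of each stem: -oj when the last vowel of the stem is a rounded vowel (*zolu*, *pabu*, *kiso*); -zi when the last vowel of the stem is an unrounded vowel (*bodpi*, *gidufa*, *gute*).
The last vowel of *rugi* is /i/, which is an unrounded vowel, so the suffix is -zi, giving *rugizi*.
Since the last vowel of *koto* is /o/ (a rounded vowel), it takes -oj, giving *kotooj*.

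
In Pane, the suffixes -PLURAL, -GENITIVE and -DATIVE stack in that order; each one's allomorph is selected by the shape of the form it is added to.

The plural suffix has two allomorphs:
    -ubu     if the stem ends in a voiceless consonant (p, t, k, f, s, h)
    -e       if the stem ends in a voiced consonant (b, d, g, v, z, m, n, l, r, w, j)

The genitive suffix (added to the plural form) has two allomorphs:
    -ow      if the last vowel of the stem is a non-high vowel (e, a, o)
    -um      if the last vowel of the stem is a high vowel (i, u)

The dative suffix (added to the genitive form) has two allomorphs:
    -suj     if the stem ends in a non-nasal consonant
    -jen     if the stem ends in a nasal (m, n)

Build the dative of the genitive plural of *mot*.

Since the final consonant of *mot* is /t/ (voiceless), it takes -ubu, giving *motubu*.
Since the last vowel of the plural form *motubu* is /u/ (a high vowel), it takes -um, giving *motubuum*.
The genitive form *motubuum* — final consonant /m/ (a nasal) → -jen → *motubuumjen*.

motubuumjen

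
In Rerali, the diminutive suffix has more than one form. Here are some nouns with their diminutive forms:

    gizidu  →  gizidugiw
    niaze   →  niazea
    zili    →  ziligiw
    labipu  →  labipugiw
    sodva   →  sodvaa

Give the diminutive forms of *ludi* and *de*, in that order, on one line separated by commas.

The suffix is conditioned by the last vowel: -giw when the last vowel of the stem is a high vowel (*gizidu*, *zili*, *labipu*); -a when the last vowel of the stem is a non-high vowel (*niaze*, *sodva*).
*ludi* — last vowel /i/ (a high vowel) → -giw → *ludigiw*.
Since the last vowel of *de* is /e/ (a non-high vowel), it takes -a, giving *dea*.

ludigiw, dea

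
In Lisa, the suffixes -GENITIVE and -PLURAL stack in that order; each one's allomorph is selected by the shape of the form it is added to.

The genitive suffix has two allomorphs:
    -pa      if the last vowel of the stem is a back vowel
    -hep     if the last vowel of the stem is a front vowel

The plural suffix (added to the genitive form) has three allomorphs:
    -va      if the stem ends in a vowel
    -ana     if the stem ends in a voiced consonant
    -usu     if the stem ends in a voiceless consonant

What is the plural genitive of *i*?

ihepusu

The last vowel of *i* is /i/, which is a front vowel, so the genitive suffix is -hep, giving *ihep*.
Since the final sound of the genitive form *ihep* is /p/ (a voiceless consonant), it takes -usu, giving *ihepusu*.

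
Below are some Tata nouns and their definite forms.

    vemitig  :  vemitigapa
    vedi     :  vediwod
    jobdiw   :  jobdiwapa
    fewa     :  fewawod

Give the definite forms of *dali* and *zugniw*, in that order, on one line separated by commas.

Looking at the final sound of each stem: -apa when the stem ends in a consonant (*vemitig*, *jobdiw*); -wod when the stem ends in a vowel (*vedi*, *fewa*).
The final sound of *dali* is /i/, which is a vowel, so the suffix is -wod, giving *daliwod*.
*zugniw* — final sound /w/ (a consonant) → -apa → *zugniwapa*.

daliwod, zugniwapa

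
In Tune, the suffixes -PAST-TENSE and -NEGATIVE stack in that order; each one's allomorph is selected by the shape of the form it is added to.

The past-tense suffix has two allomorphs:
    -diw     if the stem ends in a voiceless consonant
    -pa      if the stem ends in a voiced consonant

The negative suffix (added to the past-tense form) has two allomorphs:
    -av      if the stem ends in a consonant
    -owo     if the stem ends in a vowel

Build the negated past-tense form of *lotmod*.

lotmodpaowo

*lotmod*: final consonant = /d/, voiced → -pa → *lotmodpa*.
Since the final sound of the past-tense form *lotmodpa* is /a/ (a vowel), it takes -owo, giving *lotmodpaowo*.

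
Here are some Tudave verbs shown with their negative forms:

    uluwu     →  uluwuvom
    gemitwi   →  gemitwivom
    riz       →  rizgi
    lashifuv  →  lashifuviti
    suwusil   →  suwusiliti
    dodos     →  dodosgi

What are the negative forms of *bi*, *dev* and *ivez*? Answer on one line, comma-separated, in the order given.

bivom, deviti, ivezgi

The pattern is sibilance of the final sound: -gi when the stem ends in a sibilant (*riz*, *dodos*); -iti when the stem ends in a non-sibilant consonant (*lashifuv*, *suwusil*); -vom when the stem ends in a vowel (*uluwu*, *gemitwi*).
*bi* — final sound /i/ (a vowel) → -vom → *bivom*.
*dev*: final sound = /v/, a non-sibilant consonant → -iti → *deviti*.
*ivez* — final sound /z/ (a sibilant) → -gi → *ivezgi*.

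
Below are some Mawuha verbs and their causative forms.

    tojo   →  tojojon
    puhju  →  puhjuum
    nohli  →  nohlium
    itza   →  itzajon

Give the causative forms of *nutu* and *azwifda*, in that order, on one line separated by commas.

nutuum, azwifdajon

Looking at the last vowel of each stem: -um when the last vowel of the stem is a high vowel (*puhju*, *nohli*); -jon when the last vowel of the stem is a non-high vowel (*tojo*, *itza*).
*nutu*: last vowel = /u/, a high vowel → -um → *nutuum*.
Since the last vowel of *azwifda* is /a/ (a non-high vowel), it takes -jon, giving *azwifdajon*.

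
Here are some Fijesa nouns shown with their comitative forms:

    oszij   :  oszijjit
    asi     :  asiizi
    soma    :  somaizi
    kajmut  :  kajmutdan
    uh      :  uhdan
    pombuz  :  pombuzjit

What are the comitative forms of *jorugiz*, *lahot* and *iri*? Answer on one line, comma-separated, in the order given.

The pattern is voicing of the final sound: -dan when the stem ends in a voiceless consonant (*kajmut*, *uh*); -jit when the stem ends in a voiced consonant (*oszij*, *pombuz*); -izi when the stem ends in a vowel (*asi*, *soma*).
*jorugiz* — final sound /z/ (a voiced consonant) → -jit → *jorugizjit*.
Since the final sound of *lahot* is /t/ (a voiceless consonant), it takes -dan, giving *lahotdan*.
*iri* — final sound /i/ (a vowel) → -izi → *iriizi*.

jorugizjit, lahotdan, iriizi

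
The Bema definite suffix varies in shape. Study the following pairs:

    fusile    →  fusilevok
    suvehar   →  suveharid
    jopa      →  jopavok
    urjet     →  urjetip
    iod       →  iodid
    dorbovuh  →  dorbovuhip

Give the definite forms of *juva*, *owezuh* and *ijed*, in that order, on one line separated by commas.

juvavok, owezuhip, ijedid

The suffix is conditioned by the final sound: -ip when the stem ends in a voiceless consonant (*urjet*, *dorbovuh*); -id when the stem ends in a voiced consonant (*suvehar*, *iod*); -vok when the stem ends in a vowel (*fusile*, *jopa*).
*juva* — final sound /a/ (a vowel) → -vok → *juvavok*.
Since the final sound of *owezuh* is /h/ (a voiceless consonant), it takes -ip, giving *owezuhip*.
The final sound of *ijed* is /d/, which is a voiced consonant, so the suffix is -id, giving *ijedid*.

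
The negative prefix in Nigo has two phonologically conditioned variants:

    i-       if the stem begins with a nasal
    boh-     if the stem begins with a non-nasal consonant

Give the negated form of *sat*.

Since the first consonant of *sat* is /s/ (non-nasal), it takes boh-, giving *bohsat*.

bohsat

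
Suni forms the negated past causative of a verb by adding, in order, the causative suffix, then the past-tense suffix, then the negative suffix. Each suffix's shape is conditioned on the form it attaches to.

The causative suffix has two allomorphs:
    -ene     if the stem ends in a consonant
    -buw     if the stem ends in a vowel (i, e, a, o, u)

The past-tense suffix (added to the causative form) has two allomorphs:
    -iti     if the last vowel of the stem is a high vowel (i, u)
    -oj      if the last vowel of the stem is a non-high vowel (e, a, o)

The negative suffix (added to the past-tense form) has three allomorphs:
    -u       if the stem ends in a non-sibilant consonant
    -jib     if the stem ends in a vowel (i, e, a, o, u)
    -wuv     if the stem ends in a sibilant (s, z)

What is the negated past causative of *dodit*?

doditeneoju

*dodit* — final sound /t/ (a consonant) → -ene → *doditene*.
The causative form *doditene* — last vowel /e/ (a non-high vowel) → -oj → *doditeneoj*.
The past-tense form *doditeneoj*: final sound = /j/, a non-sibilant consonant → -u → *doditeneoju*.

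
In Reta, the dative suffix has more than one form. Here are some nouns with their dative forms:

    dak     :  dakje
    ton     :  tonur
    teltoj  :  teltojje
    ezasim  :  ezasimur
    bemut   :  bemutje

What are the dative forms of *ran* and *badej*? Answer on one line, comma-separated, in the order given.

The pattern is nasality of the final consonant: -ur when the stem ends in a nasal (*ton*, *ezasim*); -je when the stem ends in a non-nasal consonant (*dak*, *teltoj*, *bemut*).
*ran*: final consonant = /n/, a nasal → -ur → *ranur*.
The final consonant of *badej* is /j/, which is non-nasal, so the suffix is -je, giving *badejje*.

ranur, badejje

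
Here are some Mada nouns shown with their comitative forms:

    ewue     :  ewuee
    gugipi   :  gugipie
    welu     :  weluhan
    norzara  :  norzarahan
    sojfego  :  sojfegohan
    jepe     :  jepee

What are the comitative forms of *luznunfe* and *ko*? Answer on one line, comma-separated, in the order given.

The alternation tracks the last vowel of the stem — -e when the last vowel of the stem is a front vowel (*ewue*, *gugipi*, *jepe*); -han when the last vowel of the stem is a back vowel (*welu*, *norzara*, *sojfego*).
*luznunfe*: last vowel = /e/, a front vowel → -e → *luznunfee*.
*ko* — last vowel /o/ (a back vowel) → -han → *kohan*.

luznunfee, kohan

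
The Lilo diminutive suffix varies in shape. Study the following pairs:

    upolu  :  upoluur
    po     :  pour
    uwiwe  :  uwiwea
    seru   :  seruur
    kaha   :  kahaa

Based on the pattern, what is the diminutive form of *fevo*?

fevour

The suffix is conditioned by the last vowel: -ur when the last vowel of the stem is a rounded vowel (*upolu*, *po*, *seru*); -a when the last vowel of the stem is an unrounded vowel (*uwiwe*, *kaha*).
*fevo*: last vowel = /o/, a rounded vowel → -ur → *fevour*.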